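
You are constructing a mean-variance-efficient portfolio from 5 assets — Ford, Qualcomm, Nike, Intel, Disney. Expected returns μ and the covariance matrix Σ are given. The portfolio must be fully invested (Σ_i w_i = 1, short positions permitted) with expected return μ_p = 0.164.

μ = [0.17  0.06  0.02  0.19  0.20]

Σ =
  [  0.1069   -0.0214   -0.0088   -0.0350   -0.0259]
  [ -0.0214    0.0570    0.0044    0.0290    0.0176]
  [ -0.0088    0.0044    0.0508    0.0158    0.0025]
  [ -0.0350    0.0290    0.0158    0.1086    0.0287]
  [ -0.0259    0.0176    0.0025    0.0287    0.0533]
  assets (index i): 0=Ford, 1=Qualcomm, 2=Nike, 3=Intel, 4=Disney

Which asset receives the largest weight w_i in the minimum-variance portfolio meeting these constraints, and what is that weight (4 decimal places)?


g=Σ⁻¹μ = [3.2101  0.0776  0.2408  1.5556  4.4377]
h=Σ⁻¹𝟙 = [20.1776  15.5521  19.8211  3.1804  20.7890]
a=μᵀg=1.738293  b=𝟙ᵀg=9.521819  c=𝟙ᵀh=79.520232  D=ac−b²=47.564408
λ₁=(c·0.164−b)/D = (79.520232·0.164−9.521819)/47.564408 = 0.073994
λ₂=(a−b·0.164)/D = (1.738293−9.521819·0.164)/47.564408 = 0.003715
w* = 0.073994·g + 0.003715·h:
  w_0 = 0.073994·3.2101 + 0.003715·20.1776 = 0.3125  (Ford)
  w_1 = 0.073994·0.0776 + 0.003715·15.5521 = 0.0635  (Qualcomm)
  w_2 = 0.073994·0.2408 + 0.003715·19.8211 = 0.0915  (Nike)
  w_3 = 0.073994·1.5556 + 0.003715·3.1804 = 0.1269  (Intel)
  w_4 = 0.073994·4.4377 + 0.003715·20.7890 = 0.4056  (Disney)
Σw_i=1.0000  μᵀw=0.1640
σ²=wᵀΣw=λ₁·μ_p+λ₂ = 0.073994·0.164 + 0.003715 = 0.015850 ≈ 0.0159

Disney (0.4056)


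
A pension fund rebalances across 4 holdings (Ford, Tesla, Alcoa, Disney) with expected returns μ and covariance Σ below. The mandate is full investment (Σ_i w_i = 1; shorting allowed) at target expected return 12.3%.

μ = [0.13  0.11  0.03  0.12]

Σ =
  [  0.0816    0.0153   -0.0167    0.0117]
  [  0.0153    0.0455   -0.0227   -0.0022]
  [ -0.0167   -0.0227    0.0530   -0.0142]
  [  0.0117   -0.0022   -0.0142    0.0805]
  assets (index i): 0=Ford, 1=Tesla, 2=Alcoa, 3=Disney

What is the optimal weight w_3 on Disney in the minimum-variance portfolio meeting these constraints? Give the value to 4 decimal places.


p=Σ⁻¹μ = [1.2595  3.5957  3.0225  1.9391]
q=Σ⁻¹𝟙 = [10.8359  42.0970  45.6862  20.0569]
a=μᵀp=0.882624  b=𝟙ᵀp=9.816745  c=𝟙ᵀq=118.675943  D=ac−b²=8.377777
λ₁=(c·0.123−b)/D = (118.675943·0.123−9.816745)/8.377777 = 0.570604
λ₂=(a−b·0.123)/D = (0.882624−9.816745·0.123)/8.377777 = -0.038773
w* = 0.570604·p + -0.038773·q:
  w_0 = 0.570604·1.2595 + -0.038773·10.8359 = 0.2985  (Ford)
  w_1 = 0.570604·3.5957 + -0.038773·42.0970 = 0.4195  (Tesla)
  w_2 = 0.570604·3.0225 + -0.038773·45.6862 = -0.0468  (Alcoa)
  w_3 = 0.570604·1.9391 + -0.038773·20.0569 = 0.3288  (Disney)
Σw_i=1.0000  μᵀw=0.1230
σ²=wᵀΣw=λ₁·μ_p+λ₂ = 0.570604·0.123 + -0.038773 = 0.031411 ≈ 0.0314

0.3288


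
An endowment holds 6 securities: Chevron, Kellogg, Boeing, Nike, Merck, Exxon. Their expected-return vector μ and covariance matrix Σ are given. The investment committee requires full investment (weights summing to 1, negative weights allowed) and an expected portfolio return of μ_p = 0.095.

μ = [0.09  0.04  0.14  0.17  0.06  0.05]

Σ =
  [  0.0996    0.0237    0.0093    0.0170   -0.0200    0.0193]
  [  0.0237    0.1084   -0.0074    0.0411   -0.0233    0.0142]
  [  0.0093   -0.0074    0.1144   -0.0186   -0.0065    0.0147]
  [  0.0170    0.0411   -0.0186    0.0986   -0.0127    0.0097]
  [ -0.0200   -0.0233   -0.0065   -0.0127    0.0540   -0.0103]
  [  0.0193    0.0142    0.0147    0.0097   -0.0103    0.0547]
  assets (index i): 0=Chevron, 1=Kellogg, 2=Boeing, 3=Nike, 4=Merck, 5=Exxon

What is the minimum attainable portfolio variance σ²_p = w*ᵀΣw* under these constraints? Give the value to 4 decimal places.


0.0127

g=Σ⁻¹μ = [0.7820  -0.0977  1.5965  2.1788  2.1100  0.2454]
h=Σ⁻¹𝟙 = [8.9139  9.4515  10.1145  9.2882  32.0372  14.3502]
a=μᵀg=0.799255  b=𝟙ᵀg=6.815062  c=𝟙ᵀh=84.155347  D=ac−b²=20.816491
λ₁=(c·0.095−b)/D = (84.155347·0.095−6.815062)/20.816491 = 0.056671
λ₂=(a−b·0.095)/D = (0.799255−6.815062·0.095)/20.816491 = 0.007293
w* = 0.056671·g + 0.007293·h:
  w_0 = 0.056671·0.7820 + 0.007293·8.9139 = 0.1093  (Chevron)
  w_1 = 0.056671·-0.0977 + 0.007293·9.4515 = 0.0634  (Kellogg)
  w_2 = 0.056671·1.5965 + 0.007293·10.1145 = 0.1642  (Boeing)
  w_3 = 0.056671·2.1788 + 0.007293·9.2882 = 0.1912  (Nike)
  w_4 = 0.056671·2.1100 + 0.007293·32.0372 = 0.3532  (Merck)
  w_5 = 0.056671·0.2454 + 0.007293·14.3502 = 0.1186  (Exxon)
Σw_i=1.0000  μᵀw=0.0950
σ²=wᵀΣw=λ₁·μ_p+λ₂ = 0.056671·0.095 + 0.007293 = 0.012677 ≈ 0.0127


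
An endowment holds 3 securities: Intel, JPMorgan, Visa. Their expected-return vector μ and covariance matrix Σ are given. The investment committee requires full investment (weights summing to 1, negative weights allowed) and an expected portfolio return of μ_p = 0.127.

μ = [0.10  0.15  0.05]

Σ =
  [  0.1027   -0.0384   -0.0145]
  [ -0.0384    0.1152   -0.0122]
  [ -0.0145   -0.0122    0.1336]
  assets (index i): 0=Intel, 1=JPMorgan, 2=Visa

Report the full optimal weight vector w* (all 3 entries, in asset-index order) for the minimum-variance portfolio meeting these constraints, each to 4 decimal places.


0.4087  0.5657  0.0257

p=Σ⁻¹μ = [1.8242  1.9900  0.7540]
q=Σ⁻¹𝟙 = [17.0517  15.5031  10.7514]
a=μᵀp=0.518623  b=𝟙ᵀp=4.568205  c=𝟙ᵀq=43.306212  D=ac−b²=1.591092
λ₁=(c·0.127−b)/D = (43.306212·0.127−4.568205)/1.591092 = 0.585563
λ₂=(a−b·0.127)/D = (0.518623−4.568205·0.127)/1.591092 = -0.038677
w* = 0.585563·p + -0.038677·q:
  w_0 = 0.585563·1.8242 + -0.038677·17.0517 = 0.4087  (Intel)
  w_1 = 0.585563·1.9900 + -0.038677·15.5031 = 0.5657  (JPMorgan)
  w_2 = 0.585563·0.7540 + -0.038677·10.7514 = 0.0257  (Visa)
Σw_i=1.0000  μᵀw=0.1270
σ²=wᵀΣw=λ₁·μ_p+λ₂ = 0.585563·0.127 + -0.038677 = 0.035689 ≈ 0.0357


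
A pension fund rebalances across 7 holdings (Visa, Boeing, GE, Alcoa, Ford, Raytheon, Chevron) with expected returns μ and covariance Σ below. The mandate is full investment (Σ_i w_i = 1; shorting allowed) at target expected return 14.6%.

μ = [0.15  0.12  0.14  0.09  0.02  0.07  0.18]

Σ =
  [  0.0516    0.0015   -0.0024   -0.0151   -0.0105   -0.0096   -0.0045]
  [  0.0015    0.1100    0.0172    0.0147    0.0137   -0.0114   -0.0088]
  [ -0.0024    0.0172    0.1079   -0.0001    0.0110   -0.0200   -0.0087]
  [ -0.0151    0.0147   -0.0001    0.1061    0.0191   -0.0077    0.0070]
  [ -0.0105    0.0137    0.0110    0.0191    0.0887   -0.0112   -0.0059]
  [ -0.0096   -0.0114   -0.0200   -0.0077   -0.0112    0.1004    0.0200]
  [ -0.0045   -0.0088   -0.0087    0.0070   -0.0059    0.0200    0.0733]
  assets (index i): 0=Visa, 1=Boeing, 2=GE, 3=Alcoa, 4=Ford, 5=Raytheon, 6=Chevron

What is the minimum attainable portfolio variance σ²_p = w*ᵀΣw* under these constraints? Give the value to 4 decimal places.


p=Σ⁻¹μ = [3.7908  0.9129  1.6091  1.0954  0.4099  1.0918  2.6194]
q=Σ⁻¹𝟙 = [29.4943  6.5318  11.5159  10.6427  12.8734  15.3942  13.4238]
a=μᵀp=1.558156  b=𝟙ᵀp=11.529373  c=𝟙ᵀq=99.876091  D=ac−b²=22.696084
λ₁=(c·0.146−b)/D = (99.876091·0.146−11.529373)/22.696084 = 0.134496
λ₂=(a−b·0.146)/D = (1.558156−11.529373·0.146)/22.696084 = -0.005513
w* = 0.134496·p + -0.005513·q:
  w_0 = 0.134496·3.7908 + -0.005513·29.4943 = 0.3472  (Visa)
  w_1 = 0.134496·0.9129 + -0.005513·6.5318 = 0.0868  (Boeing)
  w_2 = 0.134496·1.6091 + -0.005513·11.5159 = 0.1529  (GE)
  w_3 = 0.134496·1.0954 + -0.005513·10.6427 = 0.0887  (Alcoa)
  w_4 = 0.134496·0.4099 + -0.005513·12.8734 = -0.0158  (Ford)
  w_5 = 0.134496·1.0918 + -0.005513·15.3942 = 0.0620  (Raytheon)
  w_6 = 0.134496·2.6194 + -0.005513·13.4238 = 0.2783  (Chevron)
Σw_i=1.0000  μᵀw=0.1460
σ²=wᵀΣw=λ₁·μ_p+λ₂ = 0.134496·0.146 + -0.005513 = 0.014123 ≈ 0.0141

0.0141


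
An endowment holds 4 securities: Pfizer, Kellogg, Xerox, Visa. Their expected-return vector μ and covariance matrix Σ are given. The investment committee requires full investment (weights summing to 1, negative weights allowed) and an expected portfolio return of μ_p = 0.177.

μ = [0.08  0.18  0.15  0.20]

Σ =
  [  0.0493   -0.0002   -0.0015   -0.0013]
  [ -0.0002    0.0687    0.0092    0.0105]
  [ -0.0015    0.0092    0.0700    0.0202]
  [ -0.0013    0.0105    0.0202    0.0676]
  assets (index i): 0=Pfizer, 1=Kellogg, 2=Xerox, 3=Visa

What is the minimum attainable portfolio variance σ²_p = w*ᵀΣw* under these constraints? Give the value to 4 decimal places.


g=Σ⁻¹μ = [1.7295  2.1084  1.2410  2.2935]
h=Σ⁻¹𝟙 = [20.9146  11.6697  10.2196  10.3287]
a=μᵀg=1.162723  b=𝟙ᵀg=7.372403  c=𝟙ᵀh=53.132652  D=ac−b²=7.426252
λ₁=(c·0.177−b)/D = (53.132652·0.177−7.372403)/7.426252 = 0.273634
λ₂=(a−b·0.177)/D = (1.162723−7.372403·0.177)/7.426252 = -0.019147
w* = 0.273634·g + -0.019147·h:
  w_0 = 0.273634·1.7295 + -0.019147·20.9146 = 0.0728  (Pfizer)
  w_1 = 0.273634·2.1084 + -0.019147·11.6697 = 0.3535  (Kellogg)
  w_2 = 0.273634·1.2410 + -0.019147·10.2196 = 0.1439  (Xerox)
  w_3 = 0.273634·2.2935 + -0.019147·10.3287 = 0.4298  (Visa)
Σw_i=1.0000  μᵀw=0.1770
σ²=wᵀΣw=λ₁·μ_p+λ₂ = 0.273634·0.177 + -0.019147 = 0.029286 ≈ 0.0293

0.0293


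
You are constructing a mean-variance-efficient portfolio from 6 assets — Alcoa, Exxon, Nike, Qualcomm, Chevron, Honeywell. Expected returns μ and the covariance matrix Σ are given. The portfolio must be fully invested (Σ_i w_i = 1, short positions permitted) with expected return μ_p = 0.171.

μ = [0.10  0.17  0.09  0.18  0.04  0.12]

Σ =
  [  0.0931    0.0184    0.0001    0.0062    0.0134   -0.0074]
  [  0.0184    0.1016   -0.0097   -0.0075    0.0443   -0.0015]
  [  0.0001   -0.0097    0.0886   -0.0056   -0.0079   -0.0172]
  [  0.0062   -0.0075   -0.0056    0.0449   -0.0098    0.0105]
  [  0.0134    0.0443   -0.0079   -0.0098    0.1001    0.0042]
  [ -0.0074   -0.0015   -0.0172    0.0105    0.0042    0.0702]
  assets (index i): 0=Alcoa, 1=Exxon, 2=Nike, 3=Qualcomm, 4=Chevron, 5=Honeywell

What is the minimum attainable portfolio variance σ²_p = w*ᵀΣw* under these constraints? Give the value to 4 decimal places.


p=Σ⁻¹μ = [0.5276  2.1405  1.8166  4.1031  -0.1425  1.6507]
q=Σ⁻¹𝟙 = [7.5745  8.4873  17.4107  22.9621  8.1889  15.5663]
a=μᵀp=1.511073  b=𝟙ᵀp=10.095941  c=𝟙ᵀq=80.189778  D=ac−b²=19.244549
λ₁=(c·0.171−b)/D = (80.189778·0.171−10.095941)/19.244549 = 0.187924
λ₂=(a−b·0.171)/D = (1.511073−10.095941·0.171)/19.244549 = -0.011189
w* = 0.187924·p + -0.011189·q:
  w_0 = 0.187924·0.5276 + -0.011189·7.5745 = 0.0144  (Alcoa)
  w_1 = 0.187924·2.1405 + -0.011189·8.4873 = 0.3073  (Exxon)
  w_2 = 0.187924·1.8166 + -0.011189·17.4107 = 0.1466  (Nike)
  w_3 = 0.187924·4.1031 + -0.011189·22.9621 = 0.5141  (Qualcomm)
  w_4 = 0.187924·-0.1425 + -0.011189·8.1889 = -0.1184  (Chevron)
  w_5 = 0.187924·1.6507 + -0.011189·15.5663 = 0.1360  (Honeywell)
Σw_i=1.0000  μᵀw=0.1710
σ²=wᵀΣw=λ₁·μ_p+λ₂ = 0.187924·0.171 + -0.011189 = 0.020946 ≈ 0.0209

0.0209


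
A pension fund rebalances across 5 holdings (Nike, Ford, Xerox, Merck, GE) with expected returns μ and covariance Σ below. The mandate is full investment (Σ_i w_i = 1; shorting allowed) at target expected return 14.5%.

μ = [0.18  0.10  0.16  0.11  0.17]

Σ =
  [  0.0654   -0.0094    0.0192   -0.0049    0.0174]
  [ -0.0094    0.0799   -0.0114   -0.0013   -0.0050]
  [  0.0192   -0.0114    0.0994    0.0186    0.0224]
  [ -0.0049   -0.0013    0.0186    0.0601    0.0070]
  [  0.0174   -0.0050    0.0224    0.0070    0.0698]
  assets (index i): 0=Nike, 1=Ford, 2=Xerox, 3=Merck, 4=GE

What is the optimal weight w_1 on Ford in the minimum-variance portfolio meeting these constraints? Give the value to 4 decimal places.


0.2145

u=Σ⁻¹μ = [2.5269  1.7674  0.6584  1.6901  1.5514]
v=Σ⁻¹𝟙 = [15.2472  15.6818  3.9452  15.9776  8.7807]
a=μᵀu=1.186572  b=𝟙ᵀu=8.194157  c=𝟙ᵀv=59.632439  D=ac−b²=3.613961
λ₁=(c·0.145−b)/D = (59.632439·0.145−8.194157)/3.613961 = 0.125222
λ₂=(a−b·0.145)/D = (1.186572−8.194157·0.145)/3.613961 = -0.000437
w* = 0.125222·u + -0.000437·v:
  w_0 = 0.125222·2.5269 + -0.000437·15.2472 = 0.3098  (Nike)
  w_1 = 0.125222·1.7674 + -0.000437·15.6818 = 0.2145  (Ford)
  w_2 = 0.125222·0.6584 + -0.000437·3.9452 = 0.0807  (Xerox)
  w_3 = 0.125222·1.6901 + -0.000437·15.9776 = 0.2046  (Merck)
  w_4 = 0.125222·1.5514 + -0.000437·8.7807 = 0.1904  (GE)
Σw_i=1.0000  μᵀw=0.1450
σ²=wᵀΣw=λ₁·μ_p+λ₂ = 0.125222·0.145 + -0.000437 = 0.017720 ≈ 0.0177


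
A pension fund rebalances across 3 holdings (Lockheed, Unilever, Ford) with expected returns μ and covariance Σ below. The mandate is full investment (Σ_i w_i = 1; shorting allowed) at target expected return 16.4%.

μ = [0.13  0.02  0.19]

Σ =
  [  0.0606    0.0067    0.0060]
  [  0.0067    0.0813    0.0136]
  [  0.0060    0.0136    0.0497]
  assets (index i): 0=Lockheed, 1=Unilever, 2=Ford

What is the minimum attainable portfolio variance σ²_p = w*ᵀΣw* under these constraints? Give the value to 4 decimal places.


0.0299

g=Σ⁻¹μ = [1.8330  -0.5319  3.7472]
h=Σ⁻¹𝟙 = [13.9710  8.4520  16.1213]
a=μᵀg=0.939621  b=𝟙ᵀg=5.048314  c=𝟙ᵀh=38.544262  D=ac−b²=10.731528
λ₁=(c·0.164−b)/D = (38.544262·0.164−5.048314)/10.731528 = 0.118617
λ₂=(a−b·0.164)/D = (0.939621−5.048314·0.164)/10.731528 = 0.010408
w* = 0.118617·g + 0.010408·h:
  w_0 = 0.118617·1.8330 + 0.010408·13.9710 = 0.3628  (Lockheed)
  w_1 = 0.118617·-0.5319 + 0.010408·8.4520 = 0.0249  (Unilever)
  w_2 = 0.118617·3.7472 + 0.010408·16.1213 = 0.6123  (Ford)
Σw_i=1.0000  μᵀw=0.1640
σ²=wᵀΣw=λ₁·μ_p+λ₂ = 0.118617·0.164 + 0.010408 = 0.029862 ≈ 0.0299


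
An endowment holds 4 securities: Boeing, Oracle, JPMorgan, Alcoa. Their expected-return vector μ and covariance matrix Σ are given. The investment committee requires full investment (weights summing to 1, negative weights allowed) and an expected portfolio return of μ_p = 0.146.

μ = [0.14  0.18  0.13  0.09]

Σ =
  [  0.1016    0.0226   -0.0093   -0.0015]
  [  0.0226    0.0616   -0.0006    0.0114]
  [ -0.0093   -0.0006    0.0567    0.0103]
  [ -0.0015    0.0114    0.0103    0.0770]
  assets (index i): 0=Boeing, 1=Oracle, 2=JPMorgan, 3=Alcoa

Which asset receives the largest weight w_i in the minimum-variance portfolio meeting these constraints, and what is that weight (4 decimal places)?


JPMorgan (0.3735)

u=Σ⁻¹μ = [1.0569  2.4645  2.4008  0.5034]
v=Σ⁻¹𝟙 = [9.0520  11.3955  17.5845  9.1240]
a=μᵀu=0.948990  b=𝟙ᵀu=6.425620  c=𝟙ᵀv=47.156046  D=ac−b²=3.462044
λ₁=(c·0.146−b)/D = (47.156046·0.146−6.425620)/3.462044 = 0.132628
λ₂=(a−b·0.146)/D = (0.948990−6.425620·0.146)/3.462044 = 0.003134
w* = 0.132628·u + 0.003134·v:
  w_0 = 0.132628·1.0569 + 0.003134·9.0520 = 0.1685  (Boeing)
  w_1 = 0.132628·2.4645 + 0.003134·11.3955 = 0.3626  (Oracle)
  w_2 = 0.132628·2.4008 + 0.003134·17.5845 = 0.3735  (JPMorgan)
  w_3 = 0.132628·0.5034 + 0.003134·9.1240 = 0.0954  (Alcoa)
Σw_i=1.0000  μᵀw=0.1460
σ²=wᵀΣw=λ₁·μ_p+λ₂ = 0.132628·0.146 + 0.003134 = 0.022498 ≈ 0.0225


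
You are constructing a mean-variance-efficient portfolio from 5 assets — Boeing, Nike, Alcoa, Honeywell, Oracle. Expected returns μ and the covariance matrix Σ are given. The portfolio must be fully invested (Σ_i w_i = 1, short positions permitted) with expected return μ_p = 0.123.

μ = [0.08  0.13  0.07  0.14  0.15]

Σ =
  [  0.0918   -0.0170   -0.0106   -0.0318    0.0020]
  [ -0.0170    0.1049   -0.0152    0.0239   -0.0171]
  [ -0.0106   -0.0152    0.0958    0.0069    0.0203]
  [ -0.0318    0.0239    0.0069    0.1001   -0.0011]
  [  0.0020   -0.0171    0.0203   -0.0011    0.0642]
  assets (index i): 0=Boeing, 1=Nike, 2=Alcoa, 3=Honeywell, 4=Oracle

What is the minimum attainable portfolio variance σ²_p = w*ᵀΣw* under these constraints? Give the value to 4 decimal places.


g=Σ⁻¹μ = [1.7172  1.6648  0.5259  1.5388  2.5864]
h=Σ⁻¹𝟙 = [18.4925  13.8577  10.5194  12.0020  15.5707]
a=μᵀg=0.994013  b=𝟙ᵀg=8.033161  c=𝟙ᵀh=70.442421  D=ac−b²=5.488982
λ₁=(c·0.123−b)/D = (70.442421·0.123−8.033161)/5.488982 = 0.115004
λ₂=(a−b·0.123)/D = (0.994013−8.033161·0.123)/5.488982 = 0.001081
w* = 0.115004·g + 0.001081·h:
  w_0 = 0.115004·1.7172 + 0.001081·18.4925 = 0.2175  (Boeing)
  w_1 = 0.115004·1.6648 + 0.001081·13.8577 = 0.2064  (Nike)
  w_2 = 0.115004·0.5259 + 0.001081·10.5194 = 0.0719  (Alcoa)
  w_3 = 0.115004·1.5388 + 0.001081·12.0020 = 0.1899  (Honeywell)
  w_4 = 0.115004·2.5864 + 0.001081·15.5707 = 0.3143  (Oracle)
Σw_i=1.0000  μᵀw=0.1230
σ²=wᵀΣw=λ₁·μ_p+λ₂ = 0.115004·0.123 + 0.001081 = 0.015227 ≈ 0.0152

0.0152


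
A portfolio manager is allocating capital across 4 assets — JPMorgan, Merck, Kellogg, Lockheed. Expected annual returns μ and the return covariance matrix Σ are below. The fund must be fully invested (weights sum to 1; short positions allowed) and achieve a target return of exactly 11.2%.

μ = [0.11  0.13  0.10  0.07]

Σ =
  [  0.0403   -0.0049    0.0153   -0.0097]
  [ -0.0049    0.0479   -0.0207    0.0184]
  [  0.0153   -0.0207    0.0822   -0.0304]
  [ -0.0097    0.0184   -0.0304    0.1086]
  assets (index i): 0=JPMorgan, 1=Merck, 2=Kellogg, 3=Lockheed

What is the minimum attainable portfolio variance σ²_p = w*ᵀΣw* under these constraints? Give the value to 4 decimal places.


0.0126

g=Σ⁻¹μ = [2.6265  3.4928  1.9114  0.8224]
h=Σ⁻¹𝟙 = [23.7869  26.8652  18.9755  12.0927]
a=μᵀg=0.991683  b=𝟙ᵀg=8.853082  c=𝟙ᵀh=81.720386  D=ac−b²=2.663620
λ₁=(c·0.112−b)/D = (81.720386·0.112−8.853082)/2.663620 = 0.112479
λ₂=(a−b·0.112)/D = (0.991683−8.853082·0.112)/2.663620 = 0.000052
w* = 0.112479·g + 0.000052·h:
  w_0 = 0.112479·2.6265 + 0.000052·23.7869 = 0.2967  (JPMorgan)
  w_1 = 0.112479·3.4928 + 0.000052·26.8652 = 0.3942  (Merck)
  w_2 = 0.112479·1.9114 + 0.000052·18.9755 = 0.2160  (Kellogg)
  w_3 = 0.112479·0.8224 + 0.000052·12.0927 = 0.0931  (Lockheed)
Σw_i=1.0000  μᵀw=0.1120
σ²=wᵀΣw=λ₁·μ_p+λ₂ = 0.112479·0.112 + 0.000052 = 0.012649 ≈ 0.0126


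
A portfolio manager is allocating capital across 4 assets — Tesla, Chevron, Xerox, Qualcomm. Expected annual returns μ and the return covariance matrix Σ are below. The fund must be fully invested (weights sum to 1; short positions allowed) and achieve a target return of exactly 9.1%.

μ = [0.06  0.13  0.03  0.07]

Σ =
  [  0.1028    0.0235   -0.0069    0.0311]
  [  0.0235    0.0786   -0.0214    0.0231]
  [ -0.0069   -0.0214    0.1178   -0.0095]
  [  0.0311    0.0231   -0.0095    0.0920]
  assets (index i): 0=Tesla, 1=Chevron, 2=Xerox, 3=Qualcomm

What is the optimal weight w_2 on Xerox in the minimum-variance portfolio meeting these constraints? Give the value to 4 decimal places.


0.2455

x=Σ⁻¹μ = [0.1334  1.6709  0.5949  0.3577]
y=Σ⁻¹𝟙 = [5.5766  12.1130  11.5919  7.1400]
a=μᵀx=0.268104  b=𝟙ᵀx=2.756845  c=𝟙ᵀy=36.421524  D=ac−b²=2.164579
λ₁=(c·0.091−b)/D = (36.421524·0.091−2.756845)/2.164579 = 0.257562
λ₂=(a−b·0.091)/D = (0.268104−2.756845·0.091)/2.164579 = 0.007961
w* = 0.257562·x + 0.007961·y:
  w_0 = 0.257562·0.1334 + 0.007961·5.5766 = 0.0788  (Tesla)
  w_1 = 0.257562·1.6709 + 0.007961·12.1130 = 0.5268  (Chevron)
  w_2 = 0.257562·0.5949 + 0.007961·11.5919 = 0.2455  (Xerox)
  w_3 = 0.257562·0.3577 + 0.007961·7.1400 = 0.1490  (Qualcomm)
Σw_i=1.0000  μᵀw=0.0910
σ²=wᵀΣw=λ₁·μ_p+λ₂ = 0.257562·0.091 + 0.007961 = 0.031399 ≈ 0.0314


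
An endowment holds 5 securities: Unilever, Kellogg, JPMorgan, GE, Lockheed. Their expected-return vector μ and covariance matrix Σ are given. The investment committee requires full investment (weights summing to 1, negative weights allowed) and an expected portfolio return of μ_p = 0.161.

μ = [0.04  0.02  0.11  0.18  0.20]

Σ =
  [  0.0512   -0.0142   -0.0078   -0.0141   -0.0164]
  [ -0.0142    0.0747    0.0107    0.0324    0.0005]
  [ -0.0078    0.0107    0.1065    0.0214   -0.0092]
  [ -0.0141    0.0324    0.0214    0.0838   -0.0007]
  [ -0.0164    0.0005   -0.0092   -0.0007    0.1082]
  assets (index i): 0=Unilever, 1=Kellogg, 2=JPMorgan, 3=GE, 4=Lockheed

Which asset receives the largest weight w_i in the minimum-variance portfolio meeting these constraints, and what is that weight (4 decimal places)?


u=Σ⁻¹μ = [2.1923  -0.5542  0.9417  2.5097  2.2796]
v=Σ⁻¹𝟙 = [32.3046  13.8465  9.7162  9.6589  14.9632]
a=μᵀu=1.087861  b=𝟙ᵀu=7.369148  c=𝟙ᵀv=80.489420  D=ac−b²=33.256956
λ₁=(c·0.161−b)/D = (80.489420·0.161−7.369148)/33.256956 = 0.168075
λ₂=(a−b·0.161)/D = (1.087861−7.369148·0.161)/33.256956 = -0.002964
w* = 0.168075·u + -0.002964·v:
  w_0 = 0.168075·2.1923 + -0.002964·32.3046 = 0.2727  (Unilever)
  w_1 = 0.168075·-0.5542 + -0.002964·13.8465 = -0.1342  (Kellogg)
  w_2 = 0.168075·0.9417 + -0.002964·9.7162 = 0.1295  (JPMorgan)
  w_3 = 0.168075·2.5097 + -0.002964·9.6589 = 0.3932  (GE)
  w_4 = 0.168075·2.2796 + -0.002964·14.9632 = 0.3388  (Lockheed)
Σw_i=1.0000  μᵀw=0.1610
σ²=wᵀΣw=λ₁·μ_p+λ₂ = 0.168075·0.161 + -0.002964 = 0.024096 ≈ 0.0241

GE (0.3932)


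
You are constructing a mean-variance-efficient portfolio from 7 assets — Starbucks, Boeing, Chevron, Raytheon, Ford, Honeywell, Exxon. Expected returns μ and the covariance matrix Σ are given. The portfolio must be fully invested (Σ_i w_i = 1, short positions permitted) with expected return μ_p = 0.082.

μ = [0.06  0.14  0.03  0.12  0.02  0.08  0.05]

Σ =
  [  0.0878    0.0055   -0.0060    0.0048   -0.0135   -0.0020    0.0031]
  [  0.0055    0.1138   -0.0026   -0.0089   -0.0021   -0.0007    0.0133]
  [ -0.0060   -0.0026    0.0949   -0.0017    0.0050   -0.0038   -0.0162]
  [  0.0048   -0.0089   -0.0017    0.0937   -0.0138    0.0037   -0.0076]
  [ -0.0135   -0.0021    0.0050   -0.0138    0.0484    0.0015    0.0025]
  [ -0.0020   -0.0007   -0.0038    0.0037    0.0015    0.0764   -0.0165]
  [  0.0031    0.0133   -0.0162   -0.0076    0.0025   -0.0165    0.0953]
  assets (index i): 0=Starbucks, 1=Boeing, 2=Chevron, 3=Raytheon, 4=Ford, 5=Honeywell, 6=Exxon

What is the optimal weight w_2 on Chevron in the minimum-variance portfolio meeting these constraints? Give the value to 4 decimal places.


0.0792

p=Σ⁻¹μ = [0.7081  1.2696  0.5404  1.5301  0.9732  1.1653  0.7146]
q=Σ⁻¹𝟙 = [14.9466  8.4938  13.6845  15.4686  26.9502  16.0832  14.4590]
a=μᵀp=0.568472  b=𝟙ᵀp=6.901304  c=𝟙ᵀq=110.085903  D=ac−b²=14.952775
λ₁=(c·0.082−b)/D = (110.085903·0.082−6.901304)/14.952775 = 0.142164
λ₂=(a−b·0.082)/D = (0.568472−6.901304·0.082)/14.952775 = 0.000172
w* = 0.142164·p + 0.000172·q:
  w_0 = 0.142164·0.7081 + 0.000172·14.9466 = 0.1032  (Starbucks)
  w_1 = 0.142164·1.2696 + 0.000172·8.4938 = 0.1820  (Boeing)
  w_2 = 0.142164·0.5404 + 0.000172·13.6845 = 0.0792  (Chevron)
  w_3 = 0.142164·1.5301 + 0.000172·15.4686 = 0.2202  (Raytheon)
  w_4 = 0.142164·0.9732 + 0.000172·26.9502 = 0.1430  (Ford)
  w_5 = 0.142164·1.1653 + 0.000172·16.0832 = 0.1684  (Honeywell)
  w_6 = 0.142164·0.7146 + 0.000172·14.4590 = 0.1041  (Exxon)
Σw_i=1.0000  μᵀw=0.0820
σ²=wᵀΣw=λ₁·μ_p+λ₂ = 0.142164·0.082 + 0.000172 = 0.011829 ≈ 0.0118


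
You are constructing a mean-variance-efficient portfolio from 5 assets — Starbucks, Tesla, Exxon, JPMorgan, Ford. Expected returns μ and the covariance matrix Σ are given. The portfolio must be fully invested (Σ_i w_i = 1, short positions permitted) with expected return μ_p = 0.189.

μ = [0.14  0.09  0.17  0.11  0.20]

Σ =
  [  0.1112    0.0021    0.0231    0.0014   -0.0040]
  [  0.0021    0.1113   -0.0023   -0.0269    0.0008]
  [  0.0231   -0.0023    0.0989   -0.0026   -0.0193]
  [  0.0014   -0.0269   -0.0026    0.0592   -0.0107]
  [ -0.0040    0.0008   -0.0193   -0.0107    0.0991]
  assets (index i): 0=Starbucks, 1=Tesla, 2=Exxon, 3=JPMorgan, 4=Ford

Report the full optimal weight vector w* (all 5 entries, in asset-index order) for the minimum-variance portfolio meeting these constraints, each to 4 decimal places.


x=Σ⁻¹μ = [0.8350  1.5819  2.1916  3.1608  2.8072]
y=Σ⁻¹𝟙 = [6.2636  15.5970  12.7797  27.2200  15.6456]
a=μᵀx=1.540969  b=𝟙ᵀx=10.576506  c=𝟙ᵀy=77.505894  D=ac−b²=7.571744
λ₁=(c·0.189−b)/D = (77.505894·0.189−10.576506)/7.571744 = 0.537803
λ₂=(a−b·0.189)/D = (1.540969−10.576506·0.189)/7.571744 = -0.060487
w* = 0.537803·x + -0.060487·y:
  w_0 = 0.537803·0.8350 + -0.060487·6.2636 = 0.0702  (Starbucks)
  w_1 = 0.537803·1.5819 + -0.060487·15.5970 = -0.0927  (Tesla)
  w_2 = 0.537803·2.1916 + -0.060487·12.7797 = 0.4056  (Exxon)
  w_3 = 0.537803·3.1608 + -0.060487·27.2200 = 0.0534  (JPMorgan)
  w_4 = 0.537803·2.8072 + -0.060487·15.6456 = 0.5634  (Ford)
Σw_i=1.0000  μᵀw=0.1890
σ²=wᵀΣw=λ₁·μ_p+λ₂ = 0.537803·0.189 + -0.060487 = 0.041158 ≈ 0.0412

0.0702  -0.0927  0.4056  0.0534  0.5634


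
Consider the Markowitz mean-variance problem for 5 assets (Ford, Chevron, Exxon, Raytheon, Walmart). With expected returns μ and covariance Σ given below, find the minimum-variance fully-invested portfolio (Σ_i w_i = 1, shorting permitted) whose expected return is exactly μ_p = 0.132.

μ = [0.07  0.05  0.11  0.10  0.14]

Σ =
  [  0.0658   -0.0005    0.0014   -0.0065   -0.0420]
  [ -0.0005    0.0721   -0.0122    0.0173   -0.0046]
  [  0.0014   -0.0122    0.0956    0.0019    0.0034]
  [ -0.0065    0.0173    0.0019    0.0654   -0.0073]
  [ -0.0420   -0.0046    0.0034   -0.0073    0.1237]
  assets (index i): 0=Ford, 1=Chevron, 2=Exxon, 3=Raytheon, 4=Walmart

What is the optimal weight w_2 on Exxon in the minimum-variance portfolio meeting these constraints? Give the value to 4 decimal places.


p=Σ⁻¹μ = [2.5699  0.5881  1.0768  1.8326  2.1047]
q=Σ⁻¹𝟙 = [28.8593  13.1385  10.7089  16.4987  19.0506]
a=μᵀp=0.805658  b=𝟙ᵀp=8.171999  c=𝟙ᵀq=88.255900  D=ac−b²=4.322455
λ₁=(c·0.132−b)/D = (88.255900·0.132−8.171999)/4.322455 = 0.804584
λ₂=(a−b·0.132)/D = (0.805658−8.171999·0.132)/4.322455 = -0.063169
w* = 0.804584·p + -0.063169·q:
  w_0 = 0.804584·2.5699 + -0.063169·28.8593 = 0.2447  (Ford)
  w_1 = 0.804584·0.5881 + -0.063169·13.1385 = -0.3568  (Chevron)
  w_2 = 0.804584·1.0768 + -0.063169·10.7089 = 0.1899  (Exxon)
  w_3 = 0.804584·1.8326 + -0.063169·16.4987 = 0.4322  (Raytheon)
  w_4 = 0.804584·2.1047 + -0.063169·19.0506 = 0.4900  (Walmart)
Σw_i=1.0000  μᵀw=0.1320
σ²=wᵀΣw=λ₁·μ_p+λ₂ = 0.804584·0.132 + -0.063169 = 0.043036 ≈ 0.0430

0.1899


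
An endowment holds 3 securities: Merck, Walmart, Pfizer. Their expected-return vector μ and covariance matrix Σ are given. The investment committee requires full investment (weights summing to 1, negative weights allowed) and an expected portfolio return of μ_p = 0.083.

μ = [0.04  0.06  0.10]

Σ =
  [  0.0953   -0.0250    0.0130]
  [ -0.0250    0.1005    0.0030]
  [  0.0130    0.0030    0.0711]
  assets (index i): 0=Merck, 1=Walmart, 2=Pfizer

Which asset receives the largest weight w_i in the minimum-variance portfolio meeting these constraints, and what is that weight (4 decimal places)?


g=Σ⁻¹μ = [0.4156  0.6615  1.3026]
h=Σ⁻¹𝟙 = [12.2767  12.6673  11.2855]
a=μᵀg=0.186571  b=𝟙ᵀg=2.379657  c=𝟙ᵀh=36.229507  D=ac−b²=1.096603
λ₁=(c·0.083−b)/D = (36.229507·0.083−2.379657)/1.096603 = 0.572123
λ₂=(a−b·0.083)/D = (0.186571−2.379657·0.083)/1.096603 = -0.009977
w* = 0.572123·g + -0.009977·h:
  w_0 = 0.572123·0.4156 + -0.009977·12.2767 = 0.1153  (Merck)
  w_1 = 0.572123·0.6615 + -0.009977·12.6673 = 0.2521  (Walmart)
  w_2 = 0.572123·1.3026 + -0.009977·11.2855 = 0.6326  (Pfizer)
Σw_i=1.0000  μᵀw=0.0830
σ²=wᵀΣw=λ₁·μ_p+λ₂ = 0.572123·0.083 + -0.009977 = 0.037509 ≈ 0.0375

Pfizer (0.6326)


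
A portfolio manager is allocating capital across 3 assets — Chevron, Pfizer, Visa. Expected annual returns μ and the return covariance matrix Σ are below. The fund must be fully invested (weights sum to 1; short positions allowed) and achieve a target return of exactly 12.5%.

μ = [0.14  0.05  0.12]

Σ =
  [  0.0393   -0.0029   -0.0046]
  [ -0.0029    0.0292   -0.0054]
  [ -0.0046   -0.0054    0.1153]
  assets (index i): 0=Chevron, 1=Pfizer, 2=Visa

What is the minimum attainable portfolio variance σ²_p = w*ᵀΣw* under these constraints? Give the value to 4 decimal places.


0.0211

g=Σ⁻¹μ = [3.8878  2.3399  1.3055]
h=Σ⁻¹𝟙 = [29.7196  39.3623  11.7022]
a=μᵀg=0.817941  b=𝟙ᵀg=7.533128  c=𝟙ᵀh=80.784132  D=ac−b²=9.328621
λ₁=(c·0.125−b)/D = (80.784132·0.125−7.533128)/9.328621 = 0.274948
λ₂=(a−b·0.125)/D = (0.817941−7.533128·0.125)/9.328621 = -0.013260
w* = 0.274948·g + -0.013260·h:
  w_0 = 0.274948·3.8878 + -0.013260·29.7196 = 0.6749  (Chevron)
  w_1 = 0.274948·2.3399 + -0.013260·39.3623 = 0.1214  (Pfizer)
  w_2 = 0.274948·1.3055 + -0.013260·11.7022 = 0.2038  (Visa)
Σw_i=1.0000  μᵀw=0.1250
σ²=wᵀΣw=λ₁·μ_p+λ₂ = 0.274948·0.125 + -0.013260 = 0.021108 ≈ 0.0211


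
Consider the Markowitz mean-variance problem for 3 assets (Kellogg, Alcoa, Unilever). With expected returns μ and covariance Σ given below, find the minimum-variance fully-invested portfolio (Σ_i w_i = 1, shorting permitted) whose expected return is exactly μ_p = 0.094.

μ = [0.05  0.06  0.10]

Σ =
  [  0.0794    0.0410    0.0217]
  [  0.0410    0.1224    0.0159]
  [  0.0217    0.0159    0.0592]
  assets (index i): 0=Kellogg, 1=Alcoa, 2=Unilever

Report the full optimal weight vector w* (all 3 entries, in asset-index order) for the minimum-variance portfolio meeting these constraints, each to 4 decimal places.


u=Σ⁻¹μ = [0.0570  0.2636  1.5975]
v=Σ⁻¹𝟙 = [6.8173  4.1619  13.2752]
a=μᵀu=0.178415  b=𝟙ᵀu=1.918096  c=𝟙ᵀv=24.254351  D=ac−b²=0.648255
λ₁=(c·0.094−b)/D = (24.254351·0.094−1.918096)/0.648255 = 0.558133
λ₂=(a−b·0.094)/D = (0.178415−1.918096·0.094)/0.648255 = -0.002909
w* = 0.558133·u + -0.002909·v:
  w_0 = 0.558133·0.0570 + -0.002909·6.8173 = 0.0120  (Kellogg)
  w_1 = 0.558133·0.2636 + -0.002909·4.1619 = 0.1350  (Alcoa)
  w_2 = 0.558133·1.5975 + -0.002909·13.2752 = 0.8530  (Unilever)
Σw_i=1.0000  μᵀw=0.0940
σ²=wᵀΣw=λ₁·μ_p+λ₂ = 0.558133·0.094 + -0.002909 = 0.049556 ≈ 0.0496

0.0120  0.1350  0.8530


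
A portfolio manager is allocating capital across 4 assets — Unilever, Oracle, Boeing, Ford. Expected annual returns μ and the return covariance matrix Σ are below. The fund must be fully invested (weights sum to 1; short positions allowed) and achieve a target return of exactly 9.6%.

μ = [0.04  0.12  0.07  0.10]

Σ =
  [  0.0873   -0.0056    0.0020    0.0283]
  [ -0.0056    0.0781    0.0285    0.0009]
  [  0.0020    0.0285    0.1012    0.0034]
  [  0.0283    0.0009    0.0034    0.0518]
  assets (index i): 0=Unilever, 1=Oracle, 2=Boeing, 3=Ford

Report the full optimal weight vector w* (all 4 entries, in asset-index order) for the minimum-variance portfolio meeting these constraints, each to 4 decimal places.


x=Σ⁻¹μ = [-0.0833  1.4254  0.2269  1.9363]
y=Σ⁻¹𝟙 = [7.2271  10.8995  6.1731  14.7621]
a=μᵀx=0.377234  b=𝟙ᵀx=3.505350  c=𝟙ᵀy=39.061782  D=ac−b²=2.447952
λ₁=(c·0.096−b)/D = (39.061782·0.096−3.505350)/2.447952 = 0.099912
λ₂=(a−b·0.096)/D = (0.377234−3.505350·0.096)/2.447952 = 0.016634
w* = 0.099912·x + 0.016634·y:
  w_0 = 0.099912·-0.0833 + 0.016634·7.2271 = 0.1119  (Unilever)
  w_1 = 0.099912·1.4254 + 0.016634·10.8995 = 0.3237  (Oracle)
  w_2 = 0.099912·0.2269 + 0.016634·6.1731 = 0.1254  (Boeing)
  w_3 = 0.099912·1.9363 + 0.016634·14.7621 = 0.4390  (Ford)
Σw_i=1.0000  μᵀw=0.0960
σ²=wᵀΣw=λ₁·μ_p+λ₂ = 0.099912·0.096 + 0.016634 = 0.026226 ≈ 0.0262

0.1119  0.3237  0.1254  0.4390


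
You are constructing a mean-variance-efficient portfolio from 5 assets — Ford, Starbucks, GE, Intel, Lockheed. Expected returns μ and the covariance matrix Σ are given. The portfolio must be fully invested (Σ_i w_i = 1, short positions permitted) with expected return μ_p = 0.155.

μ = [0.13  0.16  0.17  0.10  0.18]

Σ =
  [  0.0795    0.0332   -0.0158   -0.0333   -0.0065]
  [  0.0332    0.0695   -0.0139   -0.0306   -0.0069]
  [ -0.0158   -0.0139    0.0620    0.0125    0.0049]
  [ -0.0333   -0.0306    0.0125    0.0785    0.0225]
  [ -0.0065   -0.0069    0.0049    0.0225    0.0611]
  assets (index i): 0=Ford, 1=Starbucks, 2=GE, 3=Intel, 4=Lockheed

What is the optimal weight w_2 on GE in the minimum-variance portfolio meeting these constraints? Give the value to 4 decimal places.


0.2686

x=Σ⁻¹μ = [2.0804  3.1715  3.3545  2.1523  2.4639]
y=Σ⁻¹𝟙 = [18.1388  20.5593  20.0380  22.1452  10.8561]
a=μᵀx=2.006886  b=𝟙ᵀx=13.222608  c=𝟙ᵀy=91.737380  D=ac−b²=9.269050
λ₁=(c·0.155−b)/D = (91.737380·0.155−13.222608)/9.269050 = 0.107528
λ₂=(a−b·0.155)/D = (2.006886−13.222608·0.155)/9.269050 = -0.004598
w* = 0.107528·x + -0.004598·y:
  w_0 = 0.107528·2.0804 + -0.004598·18.1388 = 0.1403  (Ford)
  w_1 = 0.107528·3.1715 + -0.004598·20.5593 = 0.2465  (Starbucks)
  w_2 = 0.107528·3.3545 + -0.004598·20.0380 = 0.2686  (GE)
  w_3 = 0.107528·2.1523 + -0.004598·22.1452 = 0.1296  (Intel)
  w_4 = 0.107528·2.4639 + -0.004598·10.8561 = 0.2150  (Lockheed)
Σw_i=1.0000  μᵀw=0.1550
σ²=wᵀΣw=λ₁·μ_p+λ₂ = 0.107528·0.155 + -0.004598 = 0.012069 ≈ 0.0121


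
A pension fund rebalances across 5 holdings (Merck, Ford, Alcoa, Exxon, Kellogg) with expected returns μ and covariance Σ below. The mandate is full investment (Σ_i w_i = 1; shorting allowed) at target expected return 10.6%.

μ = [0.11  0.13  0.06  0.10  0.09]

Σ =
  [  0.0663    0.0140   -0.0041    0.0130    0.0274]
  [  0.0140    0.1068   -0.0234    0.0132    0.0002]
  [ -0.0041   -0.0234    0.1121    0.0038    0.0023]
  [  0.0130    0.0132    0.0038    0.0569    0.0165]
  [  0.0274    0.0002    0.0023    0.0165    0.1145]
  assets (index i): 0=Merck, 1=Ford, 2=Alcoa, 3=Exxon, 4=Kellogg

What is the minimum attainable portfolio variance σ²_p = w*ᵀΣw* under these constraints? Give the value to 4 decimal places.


0.0255

x=Σ⁻¹μ = [1.1167  1.1016  0.7618  1.0963  0.3436]
y=Σ⁻¹𝟙 = [9.7563  9.0315  10.6891  11.2166  4.5521]
a=μᵀx=0.452305  b=𝟙ᵀx=4.419980  c=𝟙ᵀy=45.245557  D=ac−b²=0.928545
λ₁=(c·0.106−b)/D = (45.245557·0.106−4.419980)/0.928545 = 0.404987
λ₂=(a−b·0.106)/D = (0.452305−4.419980·0.106)/0.928545 = -0.017461
w* = 0.404987·x + -0.017461·y:
  w_0 = 0.404987·1.1167 + -0.017461·9.7563 = 0.2819  (Merck)
  w_1 = 0.404987·1.1016 + -0.017461·9.0315 = 0.2884  (Ford)
  w_2 = 0.404987·0.7618 + -0.017461·10.6891 = 0.1219  (Alcoa)
  w_3 = 0.404987·1.0963 + -0.017461·11.2166 = 0.2481  (Exxon)
  w_4 = 0.404987·0.3436 + -0.017461·4.5521 = 0.0597  (Kellogg)
Σw_i=1.0000  μᵀw=0.1060
σ²=wᵀΣw=λ₁·μ_p+λ₂ = 0.404987·0.106 + -0.017461 = 0.025468 ≈ 0.0255


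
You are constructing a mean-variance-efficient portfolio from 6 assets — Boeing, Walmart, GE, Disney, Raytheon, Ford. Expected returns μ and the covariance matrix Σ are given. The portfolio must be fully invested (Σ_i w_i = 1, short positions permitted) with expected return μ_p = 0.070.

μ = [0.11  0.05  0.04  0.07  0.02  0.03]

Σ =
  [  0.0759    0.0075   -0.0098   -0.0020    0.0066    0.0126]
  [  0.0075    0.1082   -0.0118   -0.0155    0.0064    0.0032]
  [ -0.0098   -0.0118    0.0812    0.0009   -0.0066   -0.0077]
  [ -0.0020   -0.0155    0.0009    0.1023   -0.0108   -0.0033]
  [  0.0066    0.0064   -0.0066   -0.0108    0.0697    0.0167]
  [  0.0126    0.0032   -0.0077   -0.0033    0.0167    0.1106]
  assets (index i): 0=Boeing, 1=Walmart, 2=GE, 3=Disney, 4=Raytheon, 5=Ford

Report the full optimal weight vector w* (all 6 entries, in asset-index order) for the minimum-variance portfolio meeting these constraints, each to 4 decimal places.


0.3497  0.1367  0.1964  0.2026  0.0780  0.0367

x=Σ⁻¹μ = [1.4731  0.5424  0.7738  0.8208  0.2680  0.1256]
y=Σ⁻¹𝟙 = [12.2713  11.1119  17.0605  13.2675  14.2167  6.7591]
a=μᵀx=0.286693  b=𝟙ᵀx=4.003697  c=𝟙ᵀy=74.687088  D=ac−b²=5.382675
λ₁=(c·0.070−b)/D = (74.687088·0.070−4.003697)/5.382675 = 0.227470
λ₂=(a−b·0.070)/D = (0.286693−4.003697·0.070)/5.382675 = 0.001195
w* = 0.227470·x + 0.001195·y:
  w_0 = 0.227470·1.4731 + 0.001195·12.2713 = 0.3497  (Boeing)
  w_1 = 0.227470·0.5424 + 0.001195·11.1119 = 0.1367  (Walmart)
  w_2 = 0.227470·0.7738 + 0.001195·17.0605 = 0.1964  (GE)
  w_3 = 0.227470·0.8208 + 0.001195·13.2675 = 0.2026  (Disney)
  w_4 = 0.227470·0.2680 + 0.001195·14.2167 = 0.0780  (Raytheon)
  w_5 = 0.227470·0.1256 + 0.001195·6.7591 = 0.0367  (Ford)
Σw_i=1.0000  μᵀw=0.0700
σ²=wᵀΣw=λ₁·μ_p+λ₂ = 0.227470·0.070 + 0.001195 = 0.017118 ≈ 0.0171


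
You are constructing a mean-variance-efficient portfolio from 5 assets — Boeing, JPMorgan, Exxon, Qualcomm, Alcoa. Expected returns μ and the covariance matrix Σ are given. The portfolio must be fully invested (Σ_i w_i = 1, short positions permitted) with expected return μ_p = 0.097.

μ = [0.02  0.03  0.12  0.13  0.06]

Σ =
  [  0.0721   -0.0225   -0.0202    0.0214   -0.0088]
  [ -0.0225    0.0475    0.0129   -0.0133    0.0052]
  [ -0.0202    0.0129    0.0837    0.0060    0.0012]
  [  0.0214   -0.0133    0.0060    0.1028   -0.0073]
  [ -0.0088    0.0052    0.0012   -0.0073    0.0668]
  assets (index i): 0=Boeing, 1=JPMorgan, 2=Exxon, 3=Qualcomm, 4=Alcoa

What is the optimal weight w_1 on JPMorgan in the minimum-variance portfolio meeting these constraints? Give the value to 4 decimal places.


0.0785

x=Σ⁻¹μ = [0.6773  0.8093  1.3700  1.2217  1.0333]
y=Σ⁻¹𝟙 = [26.5193  30.7302  12.7520  8.6306  16.7855]
a=μᵀx=0.423050  b=𝟙ᵀx=5.111637  c=𝟙ᵀy=95.417552  D=ac−b²=14.237590
λ₁=(c·0.097−b)/D = (95.417552·0.097−5.111637)/14.237590 = 0.291051
λ₂=(a−b·0.097)/D = (0.423050−5.111637·0.097)/14.237590 = -0.005112
w* = 0.291051·x + -0.005112·y:
  w_0 = 0.291051·0.6773 + -0.005112·26.5193 = 0.0616  (Boeing)
  w_1 = 0.291051·0.8093 + -0.005112·30.7302 = 0.0785  (JPMorgan)
  w_2 = 0.291051·1.3700 + -0.005112·12.7520 = 0.3336  (Exxon)
  w_3 = 0.291051·1.2217 + -0.005112·8.6306 = 0.3115  (Qualcomm)
  w_4 = 0.291051·1.0333 + -0.005112·16.7855 = 0.2149  (Alcoa)
Σw_i=1.0000  μᵀw=0.0970
σ²=wᵀΣw=λ₁·μ_p+λ₂ = 0.291051·0.097 + -0.005112 = 0.023120 ≈ 0.0231


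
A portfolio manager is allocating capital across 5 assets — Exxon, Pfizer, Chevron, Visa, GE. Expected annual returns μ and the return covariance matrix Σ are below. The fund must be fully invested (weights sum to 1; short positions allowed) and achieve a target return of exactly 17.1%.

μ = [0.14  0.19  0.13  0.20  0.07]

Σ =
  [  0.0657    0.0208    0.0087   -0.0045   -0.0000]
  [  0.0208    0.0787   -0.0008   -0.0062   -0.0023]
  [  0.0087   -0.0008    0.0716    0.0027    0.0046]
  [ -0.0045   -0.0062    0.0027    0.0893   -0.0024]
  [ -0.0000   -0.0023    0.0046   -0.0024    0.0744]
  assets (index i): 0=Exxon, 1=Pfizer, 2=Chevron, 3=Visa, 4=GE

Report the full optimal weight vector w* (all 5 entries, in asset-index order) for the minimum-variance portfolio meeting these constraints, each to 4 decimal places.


0.1430  0.3153  0.1661  0.3322  0.0434

u=Σ⁻¹μ = [1.3730  2.2888  1.5180  2.4486  0.9967]
v=Σ⁻¹𝟙 = [10.9909  11.3009  11.4172  12.5540  13.4893]
a=μᵀu=1.383934  b=𝟙ᵀu=8.625195  c=𝟙ᵀv=59.752361  D=ac−b²=8.299320
λ₁=(c·0.171−b)/D = (59.752361·0.171−8.625195)/8.299320 = 0.191878
λ₂=(a−b·0.171)/D = (1.383934−8.625195·0.171)/8.299320 = -0.010962
w* = 0.191878·u + -0.010962·v:
  w_0 = 0.191878·1.3730 + -0.010962·10.9909 = 0.1430  (Exxon)
  w_1 = 0.191878·2.2888 + -0.010962·11.3009 = 0.3153  (Pfizer)
  w_2 = 0.191878·1.5180 + -0.010962·11.4172 = 0.1661  (Chevron)
  w_3 = 0.191878·2.4486 + -0.010962·12.5540 = 0.3322  (Visa)
  w_4 = 0.191878·0.9967 + -0.010962·13.4893 = 0.0434  (GE)
Σw_i=1.0000  μᵀw=0.1710
σ²=wᵀΣw=λ₁·μ_p+λ₂ = 0.191878·0.171 + -0.010962 = 0.021849 ≈ 0.0218
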